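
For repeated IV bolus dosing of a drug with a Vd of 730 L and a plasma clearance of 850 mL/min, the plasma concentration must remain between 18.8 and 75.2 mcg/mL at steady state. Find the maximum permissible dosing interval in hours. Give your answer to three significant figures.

19.8 h

CL = 850 mL/min × 60/1000 = 51.00 L/h
k = CL / Vd = 51.00 / 730.0 = 0.06986 h⁻¹
Between IV bolus doses, concentration decays as C = C₀·e^(−kτ), so C_peak/C_trough = e^(kτ).
τ_max = ln(C_peak/C_trough) / k = ln(75.2/18.8) / 0.06986 = 1.386 / 0.06986 = 19.84 h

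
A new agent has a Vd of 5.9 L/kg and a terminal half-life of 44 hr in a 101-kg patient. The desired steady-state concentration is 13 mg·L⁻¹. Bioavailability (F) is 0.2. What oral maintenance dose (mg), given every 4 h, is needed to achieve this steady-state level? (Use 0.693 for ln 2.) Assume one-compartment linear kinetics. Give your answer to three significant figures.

Vd(total) = 101 kg × 5.9 L/kg = 595.9 L
k = 0.693/44 = 0.01575 h⁻¹, so CL = k·Vd = 0.01575 × 595.9 = 9.385 L/h
D = CL × Css × τ / F = 9.385 × 13 × 4 / 0.2 = 2440 mg

2440 mg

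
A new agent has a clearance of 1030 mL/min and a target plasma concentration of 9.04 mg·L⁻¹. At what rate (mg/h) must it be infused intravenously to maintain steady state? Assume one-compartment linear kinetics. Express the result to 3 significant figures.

559 mg/h

CL = 1030 mL/min × 60/1000 = 61.80 L/h
R₀ = 61.80 × 9.04 = 558.7 mg/h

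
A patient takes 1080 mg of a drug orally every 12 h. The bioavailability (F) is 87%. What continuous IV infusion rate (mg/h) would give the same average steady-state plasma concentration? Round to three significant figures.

78.3 mg/h

Equivalent systemic input: infusion rate = F·D/τ.
Rate = 0.87 × 1080 / 12 = 78.30 mg/h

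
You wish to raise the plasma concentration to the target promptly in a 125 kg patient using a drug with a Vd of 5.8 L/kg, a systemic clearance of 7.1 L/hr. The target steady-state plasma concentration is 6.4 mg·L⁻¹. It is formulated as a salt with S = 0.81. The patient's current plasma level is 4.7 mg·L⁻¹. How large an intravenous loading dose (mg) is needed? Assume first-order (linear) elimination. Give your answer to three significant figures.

1520 mg

Vd = 5.8 L/kg × 125 kg = 725.0 L
Concentration deficit ΔC = 6.4 − 4.7 = 1.700 mg/L
LD = Vd × ΔC / S = 725.0 × 1.700 / 0.81 = 1522 mg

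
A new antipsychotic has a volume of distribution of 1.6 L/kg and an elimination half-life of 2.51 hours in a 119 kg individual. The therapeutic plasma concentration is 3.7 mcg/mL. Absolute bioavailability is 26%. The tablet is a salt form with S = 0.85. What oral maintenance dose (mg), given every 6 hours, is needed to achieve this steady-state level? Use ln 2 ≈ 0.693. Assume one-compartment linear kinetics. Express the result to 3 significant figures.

Vd = 1.6 L/kg × 119 kg = 190.4 L
CL = ln 2 · Vd / t½ = 0.693 × 190.4 / 2.51 = 52.57 L/h
D = CL × Css × τ / F / S = 52.57 × 3.7 × 6 / 0.26 / 0.85 = 5281 mg

5280 mg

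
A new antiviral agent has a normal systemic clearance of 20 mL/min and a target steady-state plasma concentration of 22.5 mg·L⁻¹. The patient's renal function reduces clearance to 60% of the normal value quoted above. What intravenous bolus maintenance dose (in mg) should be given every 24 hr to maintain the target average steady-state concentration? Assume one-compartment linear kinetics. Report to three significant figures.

Convert clearance: 20 mL/min × 60 min/h ÷ 1000 mL/L = 1.200 L/h
Patient clearance = 0.6 × 1.200 = 0.7200 L/h
At steady state, dose per interval replaces the amount cleared in that interval: D/τ = CL·Css.
D = CL × Css × τ = 0.7200 × 22.5 × 24 = 388.8 mg

389 mg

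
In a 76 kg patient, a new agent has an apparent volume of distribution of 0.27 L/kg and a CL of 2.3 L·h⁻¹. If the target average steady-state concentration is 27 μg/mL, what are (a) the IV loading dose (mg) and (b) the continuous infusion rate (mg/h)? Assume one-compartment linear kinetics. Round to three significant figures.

Total Vd = 0.27 × 76 = 20.52 L
LD = Vd · C_target = 20.52 × 27 = 554.0 mg
Maintenance: replace elimination → rate = CL × Css = 2.300 × 27 = 62.10 mg/h

(a) 554 mg; (b) 62.1 mg/h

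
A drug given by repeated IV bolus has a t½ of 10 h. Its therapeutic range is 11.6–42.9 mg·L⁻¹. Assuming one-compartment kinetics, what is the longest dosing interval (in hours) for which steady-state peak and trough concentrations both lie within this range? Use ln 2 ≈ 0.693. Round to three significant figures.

k = 0.693 / t½ = 0.693 / 10 = 0.06930 h⁻¹
Between IV bolus doses, concentration decays as C = C₀·e^(−kτ), so C_peak/C_trough = e^(kτ).
τ_max = ln(C_peak/C_trough) / k = ln(42.9/11.6) / 0.06930 = 1.308 / 0.06930 = 18.87 h

18.9 h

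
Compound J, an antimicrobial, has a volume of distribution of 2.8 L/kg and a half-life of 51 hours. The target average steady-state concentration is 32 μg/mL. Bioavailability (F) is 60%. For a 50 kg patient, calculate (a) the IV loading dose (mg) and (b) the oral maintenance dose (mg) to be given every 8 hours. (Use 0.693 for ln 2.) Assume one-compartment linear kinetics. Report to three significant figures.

Total Vd = 2.8 × 50 = 140.0 L
LD = Vd × C = 140.0 × 32 = 4480 mg
CL = 0.693 × Vd / t½ = 0.693 × 140.0 / 51 = 1.902 L/h
D = CL × Css × τ / F = 1.902 × 32 × 8 / 0.6 = 811.5 mg

(a) 4480 mg; (b) 812 mg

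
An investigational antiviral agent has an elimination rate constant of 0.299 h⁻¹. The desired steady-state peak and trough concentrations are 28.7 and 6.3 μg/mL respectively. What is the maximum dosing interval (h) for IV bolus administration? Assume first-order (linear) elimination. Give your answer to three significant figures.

Between IV bolus doses, concentration decays as C = C₀·e^(−kτ), so C_peak/C_trough = e^(kτ).
τ_max = ln(C_peak/C_trough) / k = ln(28.7/6.3) / 0.2990 = 1.516 / 0.2990 = 5.070 h

5.07 h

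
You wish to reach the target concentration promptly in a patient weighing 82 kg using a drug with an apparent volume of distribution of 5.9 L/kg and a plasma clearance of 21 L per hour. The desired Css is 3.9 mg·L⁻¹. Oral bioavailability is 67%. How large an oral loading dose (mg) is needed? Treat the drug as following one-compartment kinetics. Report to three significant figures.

Vd(total) = 82 kg × 5.9 L/kg = 483.8 L
LD = Vd × C / F = 483.8 × 3.900 / 0.67 = 2816 mg

2820 mg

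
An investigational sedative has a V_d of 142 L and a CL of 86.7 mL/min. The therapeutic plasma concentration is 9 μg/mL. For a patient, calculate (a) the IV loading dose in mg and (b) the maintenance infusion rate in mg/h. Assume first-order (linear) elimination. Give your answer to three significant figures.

LD = Vd · C_target = 142.0 × 9 = 1278 mg
Convert clearance: 86.7 mL/min × 60 min/h ÷ 1000 mL/L = 5.202 L/h
Maintenance infusion rate = CL × Css = 5.202 × 9 = 46.82 mg/h

(a) 1280 mg; (b) 46.8 mg/h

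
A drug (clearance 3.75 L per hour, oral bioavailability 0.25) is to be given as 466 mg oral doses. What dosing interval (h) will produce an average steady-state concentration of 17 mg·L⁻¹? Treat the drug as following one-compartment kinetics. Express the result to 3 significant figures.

1.83 h

F·D/τ = CL·Css → τ = F·D / (CL·Css).
τ = 0.25 × 466 / (3.75 × 17) = 1.827 h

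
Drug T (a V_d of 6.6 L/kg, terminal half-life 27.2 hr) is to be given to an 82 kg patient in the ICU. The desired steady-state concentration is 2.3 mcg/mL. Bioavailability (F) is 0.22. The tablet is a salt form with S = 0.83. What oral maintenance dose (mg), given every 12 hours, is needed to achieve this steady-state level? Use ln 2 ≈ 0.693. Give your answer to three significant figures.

2080 mg

Vd(total) = 82 kg × 6.6 L/kg = 541.2 L
k = 0.693/27.2 = 0.02548 h⁻¹, so CL = k·Vd = 0.02548 × 541.2 = 13.79 L/h
D = CL × Css × τ / F / S = 13.79 × 2.3 × 12 / 0.22 / 0.83 = 2084 mg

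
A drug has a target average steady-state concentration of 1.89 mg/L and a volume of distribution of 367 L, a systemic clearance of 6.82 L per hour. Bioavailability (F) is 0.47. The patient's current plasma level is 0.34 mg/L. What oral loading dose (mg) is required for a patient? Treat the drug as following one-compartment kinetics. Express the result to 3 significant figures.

LD is governed by Vd — clearance does not enter the loading-dose calculation.
Concentration deficit ΔC = 1.89 − 0.34 = 1.550 mg/L
LD = Vd × ΔC / F = 367.0 × 1.550 / 0.47 = 1210 mg

1210 mg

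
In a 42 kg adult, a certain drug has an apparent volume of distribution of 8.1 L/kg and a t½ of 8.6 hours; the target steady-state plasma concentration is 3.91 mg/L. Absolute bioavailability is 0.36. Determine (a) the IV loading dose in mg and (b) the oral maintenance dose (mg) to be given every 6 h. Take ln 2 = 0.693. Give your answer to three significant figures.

Total Vd = 8.1 × 42 = 340.2 L
LD = Vd × C = 340.2 × 3.91 = 1330 mg
CL = 0.693 × Vd / t½ = 0.693 × 340.2 / 8.6 = 27.41 L/h
D = CL × Css × τ / F = 27.41 × 3.91 × 6 / 0.36 = 1786 mg

(a) 1330 mg; (b) 1790 mg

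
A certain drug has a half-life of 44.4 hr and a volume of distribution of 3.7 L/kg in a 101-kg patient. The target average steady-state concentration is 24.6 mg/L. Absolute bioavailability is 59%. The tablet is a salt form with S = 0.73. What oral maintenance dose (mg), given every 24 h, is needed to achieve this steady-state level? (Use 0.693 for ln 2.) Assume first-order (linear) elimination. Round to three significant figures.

Total Vd = 3.7 × 101 = 373.7 L
CL = ln 2 · Vd / t½ = 0.693 × 373.7 / 44.4 = 5.833 L/h
D = CL × Css × τ / F / S = 5.833 × 24.6 × 24 / 0.59 / 0.73 = 7996 mg

8000 mg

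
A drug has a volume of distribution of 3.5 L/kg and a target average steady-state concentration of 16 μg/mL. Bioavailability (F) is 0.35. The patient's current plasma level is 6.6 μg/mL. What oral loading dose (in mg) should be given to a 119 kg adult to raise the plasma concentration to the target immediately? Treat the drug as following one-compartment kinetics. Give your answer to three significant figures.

11200 mg

Vd = 3.5 L/kg × 119 kg = 416.5 L
Concentration deficit ΔC = 16 − 6.6 = 9.400 mg/L
LD = Vd × ΔC / F = 416.5 × 9.400 / 0.35 = 11190 mg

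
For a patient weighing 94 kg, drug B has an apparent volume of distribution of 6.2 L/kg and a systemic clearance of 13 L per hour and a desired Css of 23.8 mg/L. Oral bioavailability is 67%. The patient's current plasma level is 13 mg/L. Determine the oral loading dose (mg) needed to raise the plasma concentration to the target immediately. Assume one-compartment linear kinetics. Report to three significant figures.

Vd = 6.2 L/kg × 94 kg = 582.8 L
Concentration deficit ΔC = 23.8 − 13 = 10.80 mg/L
LD = Vd × ΔC / F = 582.8 × 10.80 / 0.67 = 9394 mg

9390 mg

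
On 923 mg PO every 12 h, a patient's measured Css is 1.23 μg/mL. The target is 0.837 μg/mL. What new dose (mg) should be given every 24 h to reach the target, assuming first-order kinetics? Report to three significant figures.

With linear kinetics, Css is proportional to dose rate (D/τ) at fixed clearance.
D₂ = D₁ × (Css,target / Css,current) × (τ₂/τ₁) = 923 × (0.837/1.23) × (24/12) = 1256 mg

1260 mg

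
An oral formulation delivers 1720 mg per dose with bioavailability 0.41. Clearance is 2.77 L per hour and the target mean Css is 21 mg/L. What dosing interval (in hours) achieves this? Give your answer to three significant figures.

F·D/τ = CL·Css → τ = F·D / (CL·Css).
τ = 0.41 × 1720 / (2.77 × 21) = 12.12 h

12.1 h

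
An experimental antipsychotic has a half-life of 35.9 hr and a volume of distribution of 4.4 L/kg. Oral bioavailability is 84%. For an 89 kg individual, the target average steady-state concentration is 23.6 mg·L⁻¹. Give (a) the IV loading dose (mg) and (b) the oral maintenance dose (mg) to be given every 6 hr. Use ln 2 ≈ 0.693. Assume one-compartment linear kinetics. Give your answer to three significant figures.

(a) 9240 mg; (b) 1270 mg

Total Vd = 4.4 × 89 = 391.6 L
LD = Vd × C = 391.6 × 23.6 = 9242 mg
CL = 0.693 × Vd / t½ = 0.693 × 391.6 / 35.9 = 7.559 L/h
D = CL × Css × τ / F = 7.559 × 23.6 × 6 / 0.84 = 1274 mg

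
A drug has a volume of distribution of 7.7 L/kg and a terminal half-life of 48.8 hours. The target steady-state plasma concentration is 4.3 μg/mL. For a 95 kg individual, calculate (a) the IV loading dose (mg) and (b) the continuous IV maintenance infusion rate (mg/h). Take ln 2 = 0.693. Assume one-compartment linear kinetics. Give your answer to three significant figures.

(a) 3150 mg; (b) 44.7 mg/h

Total Vd = 7.7 × 95 = 731.5 L
LD = Vd × C = 731.5 × 4.3 = 3145 mg
CL = 0.693 × Vd / t½ = 0.693 × 731.5 / 48.8 = 10.39 L/h
Infusion rate = CL × Css = 10.39 × 4.3 = 44.68 mg/h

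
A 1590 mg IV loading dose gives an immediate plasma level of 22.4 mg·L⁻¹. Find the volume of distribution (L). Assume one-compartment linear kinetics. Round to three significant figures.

71.0 L

Immediately after an IV bolus, C₀ = Dose / Vd, so Vd = Dose / C₀.
Vd = 1590 / 22.4 = 70.98 L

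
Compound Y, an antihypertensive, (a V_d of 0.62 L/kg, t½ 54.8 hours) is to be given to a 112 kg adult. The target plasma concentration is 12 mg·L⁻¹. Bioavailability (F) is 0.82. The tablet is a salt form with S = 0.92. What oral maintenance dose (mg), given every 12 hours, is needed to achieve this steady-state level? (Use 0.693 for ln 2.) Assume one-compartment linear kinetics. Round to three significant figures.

168 mg

Vd(total) = 112 kg × 0.62 L/kg = 69.44 L
CL = 0.693 × Vd / t½ = 0.693 × 69.44 / 54.8 = 0.8781 L/h
D = CL × Css × τ / F / S = 0.8781 × 12 × 12 / 0.82 / 0.92 = 167.6 mg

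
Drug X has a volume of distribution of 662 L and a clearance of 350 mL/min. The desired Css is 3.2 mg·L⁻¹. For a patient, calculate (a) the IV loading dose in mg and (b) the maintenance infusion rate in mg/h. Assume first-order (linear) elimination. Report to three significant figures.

(a) 2120 mg; (b) 67.2 mg/h

Loading: fill Vd to C_target → 662.0 L × 3.2 mg/L = 2118 mg
CL = 350 mL/min × 60/1000 = 21.00 L/h
Maintenance: replace elimination → rate = CL × Css = 21.00 × 3.2 = 67.20 mg/h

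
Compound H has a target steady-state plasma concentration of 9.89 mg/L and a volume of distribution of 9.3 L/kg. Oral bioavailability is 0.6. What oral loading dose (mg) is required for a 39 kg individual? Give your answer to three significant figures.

Vd(total) = 39 kg × 9.3 L/kg = 362.7 L
LD = Vd × C / F = 362.7 × 9.890 / 0.6 = 5979 mg

5980 mg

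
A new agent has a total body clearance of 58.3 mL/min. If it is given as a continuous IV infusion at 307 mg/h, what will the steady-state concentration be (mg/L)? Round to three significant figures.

87.8 mg/L

CL = 58.3 mL/min × 60/1000 = 3.498 L/h
Css = rate / CL = 307 / 3.498 = 87.76 mg/L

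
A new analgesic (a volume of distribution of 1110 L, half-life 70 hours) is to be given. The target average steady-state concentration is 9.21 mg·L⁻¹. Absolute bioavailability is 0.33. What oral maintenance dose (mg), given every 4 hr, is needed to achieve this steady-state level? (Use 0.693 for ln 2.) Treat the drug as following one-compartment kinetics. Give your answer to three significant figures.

1230 mg

CL = ln 2 · Vd / t½ = 0.693 × 1110 / 70 = 10.99 L/h
D = CL × Css × τ / F = 10.99 × 9.21 × 4 / 0.33 = 1227 mg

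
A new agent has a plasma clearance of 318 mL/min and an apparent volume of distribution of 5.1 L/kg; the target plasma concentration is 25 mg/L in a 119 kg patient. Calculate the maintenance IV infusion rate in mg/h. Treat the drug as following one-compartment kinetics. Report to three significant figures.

477 mg/h

CL = 318 mL/min × 60/1000 = 19.08 L/h
At steady state, infusion rate equals elimination rate: rate in = CL × Css.
Rate = CL × Css = 19.08 × 25 = 477.0 mg/h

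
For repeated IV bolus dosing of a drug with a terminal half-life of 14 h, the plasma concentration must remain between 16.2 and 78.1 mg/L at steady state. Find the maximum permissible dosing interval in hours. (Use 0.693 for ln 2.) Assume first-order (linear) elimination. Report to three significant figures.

31.8 h

k = 0.693 / t½ = 0.693 / 14 = 0.04950 h⁻¹
Between IV bolus doses, concentration decays as C = C₀·e^(−kτ), so C_peak/C_trough = e^(kτ).
τ_max = ln(C_peak/C_trough) / k = ln(78.1/16.2) / 0.04950 = 1.573 / 0.04950 = 31.78 h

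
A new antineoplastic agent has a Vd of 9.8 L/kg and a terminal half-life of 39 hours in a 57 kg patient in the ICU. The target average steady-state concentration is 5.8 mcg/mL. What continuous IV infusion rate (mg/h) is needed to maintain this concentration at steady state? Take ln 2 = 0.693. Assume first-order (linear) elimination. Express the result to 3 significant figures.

Vd(total) = 57 kg × 9.8 L/kg = 558.6 L
k = 0.693/39 = 0.01777 h⁻¹, so CL = k·Vd = 0.01777 × 558.6 = 9.926 L/h
Infusion rate = CL × Css = 9.926 × 5.8 = 57.57 mg/h

57.6 mg/h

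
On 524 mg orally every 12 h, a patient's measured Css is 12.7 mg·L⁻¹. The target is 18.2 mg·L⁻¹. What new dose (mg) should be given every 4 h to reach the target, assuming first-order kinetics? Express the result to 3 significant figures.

With linear kinetics, Css is proportional to dose rate (D/τ) at fixed clearance.
D₂ = D₁ × (Css,target / Css,current) × (τ₂/τ₁) = 524 × (18.2/12.7) × (4/12) = 250.3 mg

250 mg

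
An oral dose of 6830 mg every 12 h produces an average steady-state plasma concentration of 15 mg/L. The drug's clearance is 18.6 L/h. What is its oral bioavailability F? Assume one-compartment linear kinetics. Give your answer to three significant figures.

F·D/τ = CL·Css at steady state → F = CL·Css·τ / D.
F = 18.6 × 15 × 12 / 6830 = 0.490

0.490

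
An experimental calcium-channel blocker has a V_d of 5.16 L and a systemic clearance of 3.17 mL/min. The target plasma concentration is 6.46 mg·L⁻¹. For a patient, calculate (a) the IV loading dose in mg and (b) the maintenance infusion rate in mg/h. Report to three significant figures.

LD = Vd · C_target = 5.160 × 6.46 = 33.33 mg
CL = 3.17 mL/min = 3.17 × 0.06 = 0.1902 L/h
Infusion rate = 0.1902 L/h × 6.46 mg/L = 1.229 mg/h

(a) 33.3 mg; (b) 1.23 mg/h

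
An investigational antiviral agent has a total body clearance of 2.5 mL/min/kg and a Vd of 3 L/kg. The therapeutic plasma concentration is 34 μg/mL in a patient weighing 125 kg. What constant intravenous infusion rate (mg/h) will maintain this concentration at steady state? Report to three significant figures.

CL = 2.5 mL/min/kg × 125 kg = 312.5 mL/min = 312.5 × 60/1000 = 18.75 L/h
Maintenance depends on clearance, not Vd — rate in must match rate out.
Rate = CL × Css = 18.75 × 34 = 637.5 mg/h

638 mg/h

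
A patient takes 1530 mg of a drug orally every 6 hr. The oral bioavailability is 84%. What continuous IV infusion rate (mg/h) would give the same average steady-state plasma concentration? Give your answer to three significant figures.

214 mg/h

Equivalent systemic input: infusion rate = F·D/τ.
Rate = 0.84 × 1530 / 6 = 214.2 mg/h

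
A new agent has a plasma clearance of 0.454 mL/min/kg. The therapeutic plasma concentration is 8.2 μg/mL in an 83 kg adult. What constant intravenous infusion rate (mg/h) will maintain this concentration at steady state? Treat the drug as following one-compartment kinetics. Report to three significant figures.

CL = 0.454 mL/min/kg × 83 kg = 37.68 mL/min = 37.68 × 60/1000 = 2.261 L/h
R₀ = 2.261 × 8.2 = 18.54 mg/h

18.5 mg/h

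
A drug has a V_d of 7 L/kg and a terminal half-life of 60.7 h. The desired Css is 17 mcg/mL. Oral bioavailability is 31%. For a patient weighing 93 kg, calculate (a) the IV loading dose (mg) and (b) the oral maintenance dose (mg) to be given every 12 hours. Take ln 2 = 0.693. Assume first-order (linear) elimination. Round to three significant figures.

Vd(total) = 93 kg × 7 L/kg = 651.0 L
LD = Vd × C = 651.0 × 17 = 11070 mg
CL = 0.693 × Vd / t½ = 0.693 × 651.0 / 60.7 = 7.432 L/h
D = CL × Css × τ / F = 7.432 × 17 × 12 / 0.31 = 4891 mg

(a) 11100 mg; (b) 4890 mg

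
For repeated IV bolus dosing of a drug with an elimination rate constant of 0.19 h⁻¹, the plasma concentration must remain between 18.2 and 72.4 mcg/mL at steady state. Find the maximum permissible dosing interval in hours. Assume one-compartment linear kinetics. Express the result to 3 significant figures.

Between IV bolus doses, concentration decays as C = C₀·e^(−kτ), so C_peak/C_trough = e^(kτ).
τ_max = ln(C_peak/C_trough) / k = ln(72.4/18.2) / 0.1900 = 1.381 / 0.1900 = 7.268 h

7.27 h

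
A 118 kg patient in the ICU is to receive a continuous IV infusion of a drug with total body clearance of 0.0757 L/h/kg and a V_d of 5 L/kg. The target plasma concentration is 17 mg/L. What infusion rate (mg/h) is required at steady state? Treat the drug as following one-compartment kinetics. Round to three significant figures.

152 mg/h

CL = 0.0757 L/h/kg × 118 kg = 8.933 L/h
At steady state, infusion rate equals elimination rate: rate in = CL × Css.
Rate = CL × Css = 8.933 × 17 = 151.9 mg/h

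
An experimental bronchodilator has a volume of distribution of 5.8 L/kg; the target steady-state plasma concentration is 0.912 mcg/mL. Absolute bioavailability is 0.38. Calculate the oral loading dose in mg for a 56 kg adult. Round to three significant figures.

780 mg

Vd = 5.8 L/kg × 56 kg = 324.8 L
The loading dose fills Vd to the target concentration.
LD = Vd × C / F = 324.8 × 0.9120 / 0.38 = 779.5 mg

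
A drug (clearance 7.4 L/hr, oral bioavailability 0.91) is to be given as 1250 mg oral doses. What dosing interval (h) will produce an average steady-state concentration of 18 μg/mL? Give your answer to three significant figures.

8.54 h

F·D/τ = CL·Css → τ = F·D / (CL·Css).
τ = 0.91 × 1250 / (7.4 × 18) = 8.540 h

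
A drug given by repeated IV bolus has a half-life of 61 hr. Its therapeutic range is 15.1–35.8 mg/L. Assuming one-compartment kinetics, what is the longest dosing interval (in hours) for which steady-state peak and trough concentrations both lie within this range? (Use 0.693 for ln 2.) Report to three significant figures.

k = 0.693 / t½ = 0.693 / 61 = 0.01136 h⁻¹
Between IV bolus doses, concentration decays as C = C₀·e^(−kτ), so C_peak/C_trough = e^(kτ).
τ_max = ln(C_peak/C_trough) / k = ln(35.8/15.1) / 0.01136 = 0.8633 / 0.01136 = 75.99 h

76.0 h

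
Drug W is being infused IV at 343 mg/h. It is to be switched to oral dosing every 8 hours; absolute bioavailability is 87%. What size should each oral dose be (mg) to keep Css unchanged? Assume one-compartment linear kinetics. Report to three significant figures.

To maintain the same Css, the systemic dosing rate must be unchanged: F·D/τ = infusion rate.
D = rate × τ / F = 343 × 8 / 0.87 = 3154 mg

3150 mg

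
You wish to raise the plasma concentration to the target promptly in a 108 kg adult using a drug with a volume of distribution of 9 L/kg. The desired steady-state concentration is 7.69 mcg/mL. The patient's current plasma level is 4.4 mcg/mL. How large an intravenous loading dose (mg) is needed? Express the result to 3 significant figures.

Total Vd = 9 × 108 = 972.0 L
Concentration deficit ΔC = 7.69 − 4.4 = 3.290 mg/L
LD = Vd × ΔC = 972.0 × 3.290 = 3198 mg

3200 mg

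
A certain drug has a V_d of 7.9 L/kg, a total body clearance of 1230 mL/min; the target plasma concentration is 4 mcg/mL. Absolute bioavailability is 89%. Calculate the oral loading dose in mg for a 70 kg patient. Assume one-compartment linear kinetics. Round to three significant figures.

Vd(total) = 70 kg × 7.9 L/kg = 553.0 L
LD = Vd × C / F = 553.0 × 4.000 / 0.89 = 2485 mg

2490 mg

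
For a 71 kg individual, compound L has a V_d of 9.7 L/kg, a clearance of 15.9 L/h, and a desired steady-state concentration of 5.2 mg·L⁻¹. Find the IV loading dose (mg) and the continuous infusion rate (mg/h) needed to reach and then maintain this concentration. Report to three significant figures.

(a) 3580 mg; (b) 82.7 mg/h

Vd(total) = 71 kg × 9.7 L/kg = 688.7 L
LD = Vd · C_target = 688.7 × 5.2 = 3581 mg
Maintenance: replace elimination → rate = CL × Css = 15.90 × 5.2 = 82.68 mg/h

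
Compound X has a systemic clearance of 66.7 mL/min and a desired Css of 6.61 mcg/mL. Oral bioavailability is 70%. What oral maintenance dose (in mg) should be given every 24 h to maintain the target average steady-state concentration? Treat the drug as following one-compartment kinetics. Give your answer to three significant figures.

907 mg

CL = 66.7 mL/min × 60/1000 = 4.002 L/h
D = CL × Css × τ / F = 4.002 × 6.61 × 24 / 0.7 = 907.0 mg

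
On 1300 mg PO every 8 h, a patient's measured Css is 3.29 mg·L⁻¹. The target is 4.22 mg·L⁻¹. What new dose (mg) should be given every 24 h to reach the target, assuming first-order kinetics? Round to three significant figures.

5000 mg

With linear kinetics, Css is proportional to dose rate (D/τ) at fixed clearance.
D₂ = D₁ × (Css,target / Css,current) × (τ₂/τ₁) = 1300 × (4.22/3.29) × (24/8) = 5002 mg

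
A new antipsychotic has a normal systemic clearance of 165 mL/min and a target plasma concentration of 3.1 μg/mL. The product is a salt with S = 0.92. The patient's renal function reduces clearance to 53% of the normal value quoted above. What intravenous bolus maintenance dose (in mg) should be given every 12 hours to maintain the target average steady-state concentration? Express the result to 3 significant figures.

Convert clearance: 165 mL/min × 60 min/h ÷ 1000 mL/L = 9.900 L/h
Patient clearance = 0.53 × 9.900 = 5.247 L/h
D = CL × Css × τ / S = 5.247 × 3.1 × 12 / 0.92 = 212.2 mg

212 mg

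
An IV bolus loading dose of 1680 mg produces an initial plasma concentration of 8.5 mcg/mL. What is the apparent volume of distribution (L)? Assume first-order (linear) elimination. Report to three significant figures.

Immediately after an IV bolus, C₀ = Dose / Vd, so Vd = Dose / C₀.
Vd = 1680 / 8.5 = 197.6 L

198 L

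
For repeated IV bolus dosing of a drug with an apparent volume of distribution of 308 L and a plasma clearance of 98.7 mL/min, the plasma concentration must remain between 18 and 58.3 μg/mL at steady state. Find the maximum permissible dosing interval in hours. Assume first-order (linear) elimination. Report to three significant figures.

Convert clearance: 98.7 mL/min × 60 min/h ÷ 1000 mL/L = 5.922 L/h
k = CL / Vd = 5.922 / 308.0 = 0.01923 h⁻¹
Between IV bolus doses, concentration decays as C = C₀·e^(−kτ), so C_peak/C_trough = e^(kτ).
τ_max = ln(C_peak/C_trough) / k = ln(58.3/18) / 0.01923 = 1.175 / 0.01923 = 61.10 h

61.1 h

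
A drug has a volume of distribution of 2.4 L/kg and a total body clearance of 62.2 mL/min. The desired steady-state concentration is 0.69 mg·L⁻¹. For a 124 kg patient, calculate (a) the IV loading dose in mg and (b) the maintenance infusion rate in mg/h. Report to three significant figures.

Vd(total) = 124 kg × 2.4 L/kg = 297.6 L
LD = Vd · C_target = 297.6 × 0.69 = 205.3 mg
Convert clearance: 62.2 mL/min × 60 min/h ÷ 1000 mL/L = 3.732 L/h
Maintenance infusion rate = CL × Css = 3.732 × 0.69 = 2.575 mg/h

(a) 205 mg; (b) 2.58 mg/h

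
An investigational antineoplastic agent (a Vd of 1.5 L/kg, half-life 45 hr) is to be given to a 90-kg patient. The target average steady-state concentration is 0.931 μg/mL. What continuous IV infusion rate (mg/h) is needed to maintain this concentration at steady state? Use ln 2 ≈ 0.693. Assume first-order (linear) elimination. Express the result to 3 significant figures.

Vd(total) = 90 kg × 1.5 L/kg = 135.0 L
CL = ln 2 · Vd / t½ = 0.693 × 135.0 / 45 = 2.079 L/h
Infusion rate = CL × Css = 2.079 × 0.931 = 1.936 mg/h

1.94 mg/h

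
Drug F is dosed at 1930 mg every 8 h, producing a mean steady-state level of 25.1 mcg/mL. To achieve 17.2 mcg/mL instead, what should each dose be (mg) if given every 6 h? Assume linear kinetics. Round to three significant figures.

992 mg

With linear kinetics, Css is proportional to dose rate (D/τ) at fixed clearance.
D₂ = D₁ × (Css,target / Css,current) × (τ₂/τ₁) = 1930 × (17.2/25.1) × (6/8) = 991.9 mg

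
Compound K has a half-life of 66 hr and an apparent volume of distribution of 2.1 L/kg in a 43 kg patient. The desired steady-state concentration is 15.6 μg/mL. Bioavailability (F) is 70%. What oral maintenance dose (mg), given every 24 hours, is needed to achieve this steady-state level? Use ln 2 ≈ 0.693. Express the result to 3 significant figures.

Total Vd = 2.1 × 43 = 90.30 L
k = 0.693/66 = 0.01050 h⁻¹, so CL = k·Vd = 0.01050 × 90.30 = 0.9482 L/h
D = CL × Css × τ / F = 0.9482 × 15.6 × 24 / 0.7 = 507.2 mg

507 mg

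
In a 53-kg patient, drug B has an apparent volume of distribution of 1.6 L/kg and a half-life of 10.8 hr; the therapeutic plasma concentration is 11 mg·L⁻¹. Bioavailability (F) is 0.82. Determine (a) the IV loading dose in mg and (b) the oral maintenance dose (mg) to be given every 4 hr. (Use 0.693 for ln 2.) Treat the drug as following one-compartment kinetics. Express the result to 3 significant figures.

(a) 933 mg; (b) 292 mg

Vd = 1.6 L/kg × 53 kg = 84.80 L
LD = Vd × C = 84.80 × 11 = 932.8 mg
CL = 0.693 × Vd / t½ = 0.693 × 84.80 / 10.8 = 5.441 L/h
D = CL × Css × τ / F = 5.441 × 11 × 4 / 0.82 = 292.0 mg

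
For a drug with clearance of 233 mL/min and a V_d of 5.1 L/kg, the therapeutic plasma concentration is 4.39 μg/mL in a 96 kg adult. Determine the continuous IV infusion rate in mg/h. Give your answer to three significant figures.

61.4 mg/h

CL = 233 mL/min × 60/1000 = 13.98 L/h
Infusion rate = CL · Css = 13.98 L/h × 4.39 mg/L = 61.37 mg/h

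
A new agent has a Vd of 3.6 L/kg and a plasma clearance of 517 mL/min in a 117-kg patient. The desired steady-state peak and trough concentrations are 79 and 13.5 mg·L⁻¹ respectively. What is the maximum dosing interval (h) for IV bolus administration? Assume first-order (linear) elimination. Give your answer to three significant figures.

24.0 h

Vd = 3.6 L/kg × 117 kg = 421.2 L
Convert clearance: 517 mL/min × 60 min/h ÷ 1000 mL/L = 31.02 L/h
k = CL / Vd = 31.02 / 421.2 = 0.07365 h⁻¹
Between IV bolus doses, concentration decays as C = C₀·e^(−kτ), so C_peak/C_trough = e^(kτ).
τ_max = ln(C_peak/C_trough) / k = ln(79/13.5) / 0.07365 = 1.767 / 0.07365 = 23.99 h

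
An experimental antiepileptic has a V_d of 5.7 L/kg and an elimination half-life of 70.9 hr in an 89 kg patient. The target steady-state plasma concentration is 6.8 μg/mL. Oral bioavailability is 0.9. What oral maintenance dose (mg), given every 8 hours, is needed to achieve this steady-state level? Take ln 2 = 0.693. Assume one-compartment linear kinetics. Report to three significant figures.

300 mg

Vd = 5.7 L/kg × 89 kg = 507.3 L
CL = 0.693 × Vd / t½ = 0.693 × 507.3 / 70.9 = 4.959 L/h
D = CL × Css × τ / F = 4.959 × 6.8 × 8 / 0.9 = 299.7 mg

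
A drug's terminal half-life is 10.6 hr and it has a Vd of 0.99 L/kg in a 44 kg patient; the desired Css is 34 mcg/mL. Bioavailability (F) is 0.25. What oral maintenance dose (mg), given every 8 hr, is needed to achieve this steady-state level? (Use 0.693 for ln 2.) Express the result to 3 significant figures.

3100 mg

Total Vd = 0.99 × 44 = 43.56 L
CL = 0.693 × Vd / t½ = 0.693 × 43.56 / 10.6 = 2.848 L/h
D = CL × Css × τ / F = 2.848 × 34 × 8 / 0.25 = 3099 mg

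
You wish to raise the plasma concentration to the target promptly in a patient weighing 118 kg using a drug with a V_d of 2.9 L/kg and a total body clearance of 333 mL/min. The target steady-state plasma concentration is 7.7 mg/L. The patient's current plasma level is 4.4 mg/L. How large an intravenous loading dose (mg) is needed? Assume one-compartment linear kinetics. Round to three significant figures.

Total Vd = 2.9 × 118 = 342.2 L
Concentration deficit ΔC = 7.7 − 4.4 = 3.300 mg/L
LD = Vd × ΔC = 342.2 × 3.300 = 1129 mg

1130 mg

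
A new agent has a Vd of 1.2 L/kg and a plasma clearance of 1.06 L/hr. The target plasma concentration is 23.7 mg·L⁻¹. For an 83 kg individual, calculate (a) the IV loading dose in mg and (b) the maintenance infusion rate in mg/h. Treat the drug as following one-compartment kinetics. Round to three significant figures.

(a) 2360 mg; (b) 25.1 mg/h

Vd(total) = 83 kg × 1.2 L/kg = 99.60 L
Loading dose = Vd × C = 99.60 × 23.7 = 2361 mg
Maintenance: replace elimination → rate = CL × Css = 1.060 × 23.7 = 25.12 mg/h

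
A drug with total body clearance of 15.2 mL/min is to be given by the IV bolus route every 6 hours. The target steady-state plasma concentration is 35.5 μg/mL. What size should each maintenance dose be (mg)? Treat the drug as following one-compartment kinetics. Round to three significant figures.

194 mg

CL = 15.2 mL/min × 60/1000 = 0.9120 L/h
At steady state, dose per interval replaces the amount cleared in that interval: D/τ = CL·Css.
D = CL × Css × τ = 0.9120 × 35.5 × 6 = 194.3 mg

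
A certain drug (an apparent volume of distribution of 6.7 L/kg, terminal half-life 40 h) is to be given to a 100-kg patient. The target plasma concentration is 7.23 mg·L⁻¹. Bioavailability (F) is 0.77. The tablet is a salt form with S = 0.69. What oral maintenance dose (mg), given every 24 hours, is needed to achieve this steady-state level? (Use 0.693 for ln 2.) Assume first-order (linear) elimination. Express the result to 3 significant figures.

3790 mg

Vd = 6.7 L/kg × 100 kg = 670.0 L
CL = ln 2 · Vd / t½ = 0.693 × 670.0 / 40 = 11.61 L/h
D = CL × Css × τ / F / S = 11.61 × 7.23 × 24 / 0.77 / 0.69 = 3792 mg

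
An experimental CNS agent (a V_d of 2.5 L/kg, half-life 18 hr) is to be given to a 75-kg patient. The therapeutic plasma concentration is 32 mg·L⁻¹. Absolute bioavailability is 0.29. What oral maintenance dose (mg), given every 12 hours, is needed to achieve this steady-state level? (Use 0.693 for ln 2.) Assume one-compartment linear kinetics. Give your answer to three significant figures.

9560 mg

Vd(total) = 75 kg × 2.5 L/kg = 187.5 L
CL = ln 2 · Vd / t½ = 0.693 × 187.5 / 18 = 7.219 L/h
D = CL × Css × τ / F = 7.219 × 32 × 12 / 0.29 = 9559 mg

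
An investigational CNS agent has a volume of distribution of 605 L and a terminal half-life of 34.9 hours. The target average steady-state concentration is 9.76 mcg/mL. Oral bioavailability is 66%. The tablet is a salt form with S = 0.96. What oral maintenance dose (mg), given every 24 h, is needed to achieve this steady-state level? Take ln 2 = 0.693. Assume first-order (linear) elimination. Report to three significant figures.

4440 mg

CL = ln 2 · Vd / t½ = 0.693 × 605.0 / 34.9 = 12.01 L/h
D = CL × Css × τ / F / S = 12.01 × 9.76 × 24 / 0.66 / 0.96 = 4440 mg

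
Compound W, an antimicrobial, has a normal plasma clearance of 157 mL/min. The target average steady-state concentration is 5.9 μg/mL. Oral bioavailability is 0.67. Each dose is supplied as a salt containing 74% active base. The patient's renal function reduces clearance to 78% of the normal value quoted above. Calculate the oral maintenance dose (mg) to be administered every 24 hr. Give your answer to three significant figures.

Convert clearance: 157 mL/min × 60 min/h ÷ 1000 mL/L = 9.420 L/h
Patient clearance = 0.78 × 9.420 = 7.348 L/h
D = CL × Css × τ / F / S = 7.348 × 5.9 × 24 / 0.67 / 0.74 = 2099 mg

2100 mg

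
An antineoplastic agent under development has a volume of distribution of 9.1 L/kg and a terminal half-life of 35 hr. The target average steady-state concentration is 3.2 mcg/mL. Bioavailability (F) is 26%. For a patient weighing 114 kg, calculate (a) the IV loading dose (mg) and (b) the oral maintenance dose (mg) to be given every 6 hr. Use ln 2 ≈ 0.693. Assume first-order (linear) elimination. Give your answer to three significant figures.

Total Vd = 9.1 × 114 = 1037 L
LD = Vd × C = 1037 × 3.2 = 3318 mg
CL = 0.693 × Vd / t½ = 0.693 × 1037 / 35 = 20.53 L/h
D = CL × Css × τ / F = 20.53 × 3.2 × 6 / 0.26 = 1516 mg

(a) 3320 mg; (b) 1520 mg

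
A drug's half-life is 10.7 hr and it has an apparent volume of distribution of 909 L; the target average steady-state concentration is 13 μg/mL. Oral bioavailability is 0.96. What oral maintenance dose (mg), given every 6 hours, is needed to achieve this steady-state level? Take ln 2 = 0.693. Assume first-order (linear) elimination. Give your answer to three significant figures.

4780 mg

CL = 0.693 × Vd / t½ = 0.693 × 909.0 / 10.7 = 58.87 L/h
D = CL × Css × τ / F = 58.87 × 13 × 6 / 0.96 = 4783 mg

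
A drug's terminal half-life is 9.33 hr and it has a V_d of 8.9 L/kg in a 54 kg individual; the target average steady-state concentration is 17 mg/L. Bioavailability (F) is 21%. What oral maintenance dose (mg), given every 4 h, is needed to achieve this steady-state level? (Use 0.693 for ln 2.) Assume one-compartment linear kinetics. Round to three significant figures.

Vd(total) = 54 kg × 8.9 L/kg = 480.6 L
CL = ln 2 · Vd / t½ = 0.693 × 480.6 / 9.33 = 35.70 L/h
D = CL × Css × τ / F = 35.70 × 17 × 4 / 0.21 = 11560 mg

11600 mg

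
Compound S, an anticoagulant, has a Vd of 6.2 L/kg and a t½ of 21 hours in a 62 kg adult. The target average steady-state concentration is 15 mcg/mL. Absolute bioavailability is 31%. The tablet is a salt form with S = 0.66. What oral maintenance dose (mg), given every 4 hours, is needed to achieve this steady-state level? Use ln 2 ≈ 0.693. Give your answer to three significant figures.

3720 mg

Total Vd = 6.2 × 62 = 384.4 L
CL = 0.693 × Vd / t½ = 0.693 × 384.4 / 21 = 12.69 L/h
D = CL × Css × τ / F / S = 12.69 × 15 × 4 / 0.31 / 0.66 = 3721 mg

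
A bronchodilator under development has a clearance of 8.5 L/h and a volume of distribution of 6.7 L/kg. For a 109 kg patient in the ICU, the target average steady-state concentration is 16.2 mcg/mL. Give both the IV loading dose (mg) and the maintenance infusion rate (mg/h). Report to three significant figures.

(a) 11800 mg; (b) 138 mg/h

Vd = 6.7 L/kg × 109 kg = 730.3 L
LD = Vd · C_target = 730.3 × 16.2 = 11830 mg
Maintenance infusion rate = CL × Css = 8.500 × 16.2 = 137.7 mg/h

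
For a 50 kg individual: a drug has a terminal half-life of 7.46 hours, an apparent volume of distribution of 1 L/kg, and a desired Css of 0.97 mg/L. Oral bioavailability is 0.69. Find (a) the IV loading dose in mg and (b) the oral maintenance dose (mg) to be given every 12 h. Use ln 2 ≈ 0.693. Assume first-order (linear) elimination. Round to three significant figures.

(a) 48.5 mg; (b) 78.4 mg

Vd(total) = 50 kg × 1 L/kg = 50.00 L
LD = Vd × C = 50.00 × 0.97 = 48.50 mg
CL = 0.693 × Vd / t½ = 0.693 × 50.00 / 7.46 = 4.645 L/h
D = CL × Css × τ / F = 4.645 × 0.97 × 12 / 0.69 = 78.36 mg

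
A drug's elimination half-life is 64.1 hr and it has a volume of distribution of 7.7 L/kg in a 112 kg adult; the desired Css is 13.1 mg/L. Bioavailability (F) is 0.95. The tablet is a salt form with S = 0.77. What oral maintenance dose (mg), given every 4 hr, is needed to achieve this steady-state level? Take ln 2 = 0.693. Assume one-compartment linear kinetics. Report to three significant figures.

668 mg

Total Vd = 7.7 × 112 = 862.4 L
CL = ln 2 · Vd / t½ = 0.693 × 862.4 / 64.1 = 9.324 L/h
D = CL × Css × τ / F / S = 9.324 × 13.1 × 4 / 0.95 / 0.77 = 667.9 mg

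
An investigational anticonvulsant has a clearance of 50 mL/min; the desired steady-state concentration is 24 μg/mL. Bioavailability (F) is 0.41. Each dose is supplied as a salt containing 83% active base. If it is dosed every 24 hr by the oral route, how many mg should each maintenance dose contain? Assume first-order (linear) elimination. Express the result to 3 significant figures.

5080 mg

CL = 50 mL/min = 50 × 0.06 = 3.000 L/h
D = CL × Css × τ / F / S = 3.000 × 24 × 24 / 0.41 / 0.83 = 5078 mg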